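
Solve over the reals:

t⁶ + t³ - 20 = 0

Let u = t³. The equation becomes u² + u - 20 = 0.
Factor: (u + 5)(u - 4) = 0, so u = -5 or u = 4.
t³ = -5 gives t = -∛(5) ≈ -1.71.
t³ = 4 gives t = ∛(4) ≈ 1.5874.

t = -1.71 or t = 1.5874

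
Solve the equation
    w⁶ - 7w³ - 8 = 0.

Let u = w³. The equation becomes u² - 7u - 8 = 0.
Factor: (u - 8)(u + 1) = 0, so u = 8 or u = -1.
w³ = 8 gives w = 2.
w³ = -1 gives w = -1.

w = -1 or w = 2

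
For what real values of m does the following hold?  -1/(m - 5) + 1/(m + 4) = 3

Multiply both sides by (m - 5)(m + 4):
-(m + 4) + (m - 5) = 3(m - 5)(m + 4).
Expand and collect terms: 3m² - 3m - 51 = 0.
By the quadratic formula, m = (3 ± √621) / 6, so m ≈ 4.6533 or m ≈ -3.6533.
Neither value makes a denominator zero (m ≠ 5, m ≠ -4), so both are valid.

m = -3.6533 or m = 4.6533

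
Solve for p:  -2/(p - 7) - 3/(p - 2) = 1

Multiply both sides by (p - 7)(p - 2):
-2(p - 2) - 3(p - 7) = (p - 7)(p - 2).
Expand and collect terms: p^2 - 4p - 11 = 0.
By the quadratic formula, p = (4 +/- sqrt(60)) / 2, so p ~= 5.873 or p ~= -1.873.
Neither value makes a denominator zero (p != 7, p != 2), so both are valid.

p = -1.873 or p = 5.873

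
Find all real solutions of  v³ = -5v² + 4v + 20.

Rearrange: v³ + 5v² - 4v - 20 = 0.
Possible rational roots are divisors of -20. Testing v = -5 gives 0, so (v + 5) is a factor.
Divide: v³ + 5v² - 4v - 20 = (v + 5)(v² - 4).
Factor the quadratic: v = 2 or v = -2.

v = -5 or v = -2 or v = 2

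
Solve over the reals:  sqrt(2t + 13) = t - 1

Square both sides: 2t + 13 = (t - 1)^2.
Expand and rearrange: t^2 - 4t - 12 = 0.
Solving gives t = 6 or t = -2.
Check each candidate in the original equation:
  t = 6: sqrt(25) = 5, while t - 1 = 5 — valid.
  t = -2: sqrt(9) = 3, while t - 1 = -3 — extraneous.

t = 6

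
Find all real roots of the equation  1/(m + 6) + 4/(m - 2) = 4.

Multiply both sides by (m + 6)(m - 2):
(m - 2) + 4(m + 6) = 4(m + 6)(m - 2).
Expand and collect terms: 4m^2 + 11m - 70 = 0.
By the quadratic formula, m = (-11 +/- sqrt(1241)) / 8, so m ~= 3.0285 or m ~= -5.7785.
Neither value makes a denominator zero (m != -6, m != 2), so both are valid.

m = -5.7785 or m = 3.0285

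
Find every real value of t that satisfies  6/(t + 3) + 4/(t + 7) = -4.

t = -8.386 or t = -4.114

Multiply both sides by (t + 3)(t + 7):
6(t + 7) + 4(t + 3) = -4(t + 3)(t + 7).
Expand and collect terms: -4t² - 50t - 138 = 0.
By the quadratic formula, t = (50 ± √292) / -8, so t ≈ -8.386 or t ≈ -4.114.
Neither value makes a denominator zero (t ≠ -3, t ≠ -7), so both are valid.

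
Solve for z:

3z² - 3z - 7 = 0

z = -1.1073 or z = 2.1073

Discriminant: (-3)² − 4·3·(-7) = 93.
Quadratic formula: z = (3 ± √93) / 6.
So z = 1/2 + √(93)/6 ≈ 2.1073 or z = 1/2 - √(93)/6 ≈ -1.1073.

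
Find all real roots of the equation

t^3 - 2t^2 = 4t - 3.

t = -1.618 or t = 0.618 or t = 3

Rearrange: t^3 - 2t^2 - 4t + 3 = 0.
Possible rational roots are divisors of 3. Testing t = 3 gives 0, so (t - 3) is a factor.
Divide: t^3 - 2t^2 - 4t + 3 = (t - 3)(t^2 + t - 1).
Apply the quadratic formula to t^2 + t - 1 = 0: t = (-1 +/- sqrt(5))/2, i.e. t ~= 0.618 or t ~= -1.618.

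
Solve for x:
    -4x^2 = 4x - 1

Rearrange to standard form: -4x^2 - 4x + 1 = 0.
Discriminant: (-4)^2 - 4*(-4)*1 = 32.
Quadratic formula: x = (4 +/- sqrt(32)) / (-8).
So x = -sqrt(2)/2 - 1/2 ~= -1.2071 or x = -1/2 + sqrt(2)/2 ~= 0.2071.

x = -1.2071 or x = 0.2071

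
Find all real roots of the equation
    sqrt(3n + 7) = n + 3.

Square both sides: 3n + 7 = (n + 3)^2.
Expand and rearrange: n^2 + 3n + 2 = 0.
Solving gives n = -1 or n = -2.
Check each candidate in the original equation:
  n = -1: sqrt(4) = 2, while n + 3 = 2 — valid.
  n = -2: sqrt(1) = 1, while n + 3 = 1 — valid.

n = -2 or n = -1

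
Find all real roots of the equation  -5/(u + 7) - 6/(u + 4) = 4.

u = -8.8155 or u = -4.9345

Multiply both sides by (u + 7)(u + 4):
-5(u + 4) - 6(u + 7) = 4(u + 7)(u + 4).
Expand and collect terms: 4u^2 + 55u + 174 = 0.
By the quadratic formula, u = (-55 +/- sqrt(241)) / 8, so u ~= -4.9345 or u ~= -8.8155.
Neither value makes a denominator zero (u != -7, u != -4), so both are valid.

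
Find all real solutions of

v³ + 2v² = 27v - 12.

Rearrange: v³ + 2v² - 27v + 12 = 0.
Possible rational roots are divisors of 12. Testing v = 4 gives 0, so (v - 4) is a factor.
Divide: v³ + 2v² - 27v + 12 = (v - 4)(v² + 6v - 3).
Apply the quadratic formula to v² + 6v - 3 = 0: v = (-6 ± √48)/2, i.e. v ≈ 0.4641 or v ≈ -6.4641.

v = -6.4641 or v = 0.4641 or v = 4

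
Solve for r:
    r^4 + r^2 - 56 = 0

r = -2.6458 or r = 2.6458

Let u = r^2. The equation becomes u^2 + u - 56 = 0.
Factor: (u + 8)(u - 7) = 0, so u = -8 or u = 7.
r^2 = -8 < 0 has no real solution.
r^2 = 7 gives r = +/-sqrt(7) ~= +/-2.6458.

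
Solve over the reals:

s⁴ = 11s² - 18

Let u = s². The equation becomes u² - 11u + 18 = 0.
Factor: (u - 2)(u - 9) = 0, so u = 2 or u = 9.
s² = 2 gives s = ±√(2) ≈ ±1.4142.
s² = 9 gives s = ±3.

s = -3 or s = -1.4142 or s = 1.4142 or s = 3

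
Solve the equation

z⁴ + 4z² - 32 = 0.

Let u = z². The equation becomes u² + 4u - 32 = 0.
Factor: (u + 8)(u - 4) = 0, so u = -8 or u = 4.
z² = -8 < 0 has no real solution.
z² = 4 gives z = ±2.

z = -2 or z = 2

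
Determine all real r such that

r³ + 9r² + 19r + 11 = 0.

Possible rational roots are divisors of 11. Testing r = -1 gives 0, so (r + 1) is a factor.
Divide: r³ + 9r² + 19r + 11 = (r + 1)(r² + 8r + 11).
Apply the quadratic formula to r² + 8r + 11 = 0: r = (-8 ± √20)/2, i.e. r ≈ -1.7639 or r ≈ -6.2361.

r = -6.2361 or r = -1.7639 or r = -1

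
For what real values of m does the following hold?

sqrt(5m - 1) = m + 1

Square both sides: 5m - 1 = (m + 1)^2.
Expand and rearrange: m^2 - 3m + 2 = 0.
Solving gives m = 2 or m = 1.
Check each candidate in the original equation:
  m = 2: sqrt(9) = 3, while m + 1 = 3 — valid.
  m = 1: sqrt(4) = 2, while m + 1 = 2 — valid.

m = 1 or m = 2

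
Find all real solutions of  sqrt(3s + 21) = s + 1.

Square both sides: 3s + 21 = (s + 1)^2.
Expand and rearrange: s^2 - s - 20 = 0.
Solving gives s = 5 or s = -4.
Check each candidate in the original equation:
  s = 5: sqrt(36) = 6, while s + 1 = 6 — valid.
  s = -4: sqrt(9) = 3, while s + 1 = -3 — extraneous.

s = 5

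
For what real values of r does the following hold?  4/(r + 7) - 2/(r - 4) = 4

r = -5.9471 or r = 3.4471

Multiply both sides by (r + 7)(r - 4):
4(r - 4) - 2(r + 7) = 4(r + 7)(r - 4).
Expand and collect terms: 4r^2 + 10r - 82 = 0.
By the quadratic formula, r = (-10 +/- sqrt(1412)) / 8, so r ~= 3.4471 or r ~= -5.9471.
Neither value makes a denominator zero (r != -7, r != 4), so both are valid.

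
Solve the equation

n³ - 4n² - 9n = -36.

n = -3 or n = 3 or n = 4

Rearrange: n³ - 4n² - 9n + 36 = 0.
Possible rational roots are divisors of 36. Testing n = 3 gives 0, so (n - 3) is a factor.
Divide: n³ - 4n² - 9n + 36 = (n - 3)(n² - n - 12).
Factor the quadratic: n = 4 or n = -3.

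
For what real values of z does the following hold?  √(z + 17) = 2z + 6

z = -1

Square both sides: z + 17 = (2z + 6)².
Expand and rearrange: 4z² + 23z + 19 = 0.
Solving gives z = -1 or z = -4.75.
Check each candidate in the original equation:
  z = -1: √(16) = 4, while 2z + 6 = 4 — valid.
  z = -4.75: √(12.25) = 3.5, while 2z + 6 = -3.5 — extraneous.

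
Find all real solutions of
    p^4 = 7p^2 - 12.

p = -2 or p = -1.7321 or p = 1.7321 or p = 2

Let u = p^2. The equation becomes u^2 - 7u + 12 = 0.
Factor: (u - 3)(u - 4) = 0, so u = 3 or u = 4.
p^2 = 3 gives p = +/-sqrt(3) ~= +/-1.7321.
p^2 = 4 gives p = +/-2.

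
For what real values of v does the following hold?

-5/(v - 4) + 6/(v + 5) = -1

v = -9.3666 or v = 7.3666

Multiply both sides by (v - 4)(v + 5):
-5(v + 5) + 6(v - 4) = -(v - 4)(v + 5).
Expand and collect terms: -v² - 2v + 69 = 0.
By the quadratic formula, v = (2 ± √280) / -2, so v ≈ -9.3666 or v ≈ 7.3666.
Neither value makes a denominator zero (v ≠ 4, v ≠ -5), so both are valid.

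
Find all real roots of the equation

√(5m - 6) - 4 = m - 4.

m = 2 or m = 3

Isolate the radical: √(5m - 6) = m.
Square both sides: 5m - 6 = (m)².
Expand and rearrange: m² - 5m + 6 = 0.
Solving gives m = 3 or m = 2.
Check each candidate in the original equation:
  m = 3: √(9) = 3, while m = 3 — valid.
  m = 2: √(4) = 2, while m = 2 — valid.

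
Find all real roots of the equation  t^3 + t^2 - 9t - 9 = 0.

Possible rational roots are divisors of -9. Testing t = -3 gives 0, so (t + 3) is a factor.
Divide: t^3 + t^2 - 9t - 9 = (t + 3)(t^2 - 2t - 3).
Factor the quadratic: t = 3 or t = -1.

t = -3 or t = -1 or t = 3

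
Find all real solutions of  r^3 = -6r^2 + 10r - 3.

Rearrange: r^3 + 6r^2 - 10r + 3 = 0.
Possible rational roots are divisors of 3. Testing r = 1 gives 0, so (r - 1) is a factor.
Divide: r^3 + 6r^2 - 10r + 3 = (r - 1)(r^2 + 7r - 3).
Apply the quadratic formula to r^2 + 7r - 3 = 0: r = (-7 +/- sqrt(61))/2, i.e. r ~= 0.4051 or r ~= -7.4051.

r = -7.4051 or r = 0.4051 or r = 1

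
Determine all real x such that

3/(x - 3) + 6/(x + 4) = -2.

x = -7.5 or x = 2

Multiply both sides by (x - 3)(x + 4):
3(x + 4) + 6(x - 3) = -2(x - 3)(x + 4).
Expand and collect terms: -2x^2 - 11x + 30 = 0.
Factor or apply the quadratic formula: x = -7.5 or x = 2.
Neither value makes a denominator zero (x != 3, x != -4), so both are valid.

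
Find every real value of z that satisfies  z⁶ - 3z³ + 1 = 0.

z = 0.7256 or z = 1.3782

Let u = z³. The equation becomes u² - 3u + 1 = 0.
By the quadratic formula, u = √(5)/2 + 3/2 or u = 3/2 - √(5)/2.
z³ = √(5)/2 + 3/2 gives z = ∛(√(5)/2 + 3/2) ≈ 1.3782.
z³ = 3/2 - √(5)/2 gives z = ∛(3/2 - √(5)/2) ≈ 0.7256.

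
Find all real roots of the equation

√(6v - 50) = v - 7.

v = 9 or v = 11

Square both sides: 6v - 50 = (v - 7)².
Expand and rearrange: v² - 20v + 99 = 0.
Solving gives v = 11 or v = 9.
Check each candidate in the original equation:
  v = 11: √(16) = 4, while v - 7 = 4 — valid.
  v = 9: √(4) = 2, while v - 7 = 2 — valid.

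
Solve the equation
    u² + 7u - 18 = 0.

u = -9 or u = 2

Factor: (u + 9)(u - 2) = 0.
So u = -9 or u = 2.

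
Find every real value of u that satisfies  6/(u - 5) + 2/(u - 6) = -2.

Multiply both sides by (u - 5)(u - 6):
6(u - 6) + 2(u - 5) = -2(u - 5)(u - 6).
Expand and collect terms: -2u^2 + 14u - 14 = 0.
By the quadratic formula, u = (-14 +/- sqrt(84)) / -4, so u ~= 1.2087 or u ~= 5.7913.
Neither value makes a denominator zero (u != 5, u != 6), so both are valid.

u = 1.2087 or u = 5.7913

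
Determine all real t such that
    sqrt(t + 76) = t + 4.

Square both sides: t + 76 = (t + 4)^2.
Expand and rearrange: t^2 + 7t - 60 = 0.
Solving gives t = 5 or t = -12.
Check each candidate in the original equation:
  t = 5: sqrt(81) = 9, while t + 4 = 9 — valid.
  t = -12: sqrt(64) = 8, while t + 4 = -8 — extraneous.

t = 5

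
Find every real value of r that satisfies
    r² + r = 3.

r = -2.3028 or r = 1.3028

Rearrange to standard form: r² + r - 3 = 0.
Discriminant: (1)² − 4·1·(-3) = 13.
Quadratic formula: r = (-1 ± √13) / 2.
So r = -1/2 + √(13)/2 ≈ 1.3028 or r = -√(13)/2 - 1/2 ≈ -2.3028.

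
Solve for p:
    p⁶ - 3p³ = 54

p = -1.8171 or p = 2.0801

Let u = p³. The equation becomes u² - 3u - 54 = 0.
Factor: (u + 6)(u - 9) = 0, so u = -6 or u = 9.
p³ = -6 gives p = -∛(6) ≈ -1.8171.
p³ = 9 gives p = ∛(9) ≈ 2.0801.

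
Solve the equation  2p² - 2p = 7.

p = -1.4365 or p = 2.4365

Rearrange to standard form: 2p² - 2p - 7 = 0.
Discriminant: (-2)² − 4·2·(-7) = 60.
Quadratic formula: p = (2 ± √60) / 4.
So p = 1/2 + √(15)/2 ≈ 2.4365 or p = 1/2 - √(15)/2 ≈ -1.4365.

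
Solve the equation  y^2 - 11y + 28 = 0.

y = 4 or y = 7

Factor: (y - 7)(y - 4) = 0.
So y = 7 or y = 4.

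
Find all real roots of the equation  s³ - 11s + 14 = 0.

s = -3.8284 or s = 1.8284 or s = 2

Possible rational roots are divisors of 14. Testing s = 2 gives 0, so (s - 2) is a factor.
Divide: s³ - 11s + 14 = (s - 2)(s² + 2s - 7).
Apply the quadratic formula to s² + 2s - 7 = 0: s = (-2 ± √32)/2, i.e. s ≈ 1.8284 or s ≈ -3.8284.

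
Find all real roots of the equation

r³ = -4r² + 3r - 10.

r = -5

Rearrange: r³ + 4r² - 3r + 10 = 0.
Possible rational roots are divisors of 10. Testing r = -5 gives 0, so (r + 5) is a factor.
Divide: r³ + 4r² - 3r + 10 = (r + 5)(r² - r + 2).
The quadratic r² - r + 2 has discriminant -7 < 0, so no further real roots.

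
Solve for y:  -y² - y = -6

y = -3 or y = 2

Bring every term to one side: -y² - y + 6 = 0.
Factor: -1(y - 2)(y + 3) = 0.
So y = 2 or y = -3.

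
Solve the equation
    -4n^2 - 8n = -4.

n = -2.4142 or n = 0.4142

Rearrange to standard form: -4n^2 - 8n + 4 = 0.
Discriminant: (-8)^2 - 4*(-4)*4 = 128.
Quadratic formula: n = (8 +/- sqrt(128)) / (-8).
So n = -sqrt(2) - 1 ~= -2.4142 or n = -1 + sqrt(2) ~= 0.4142.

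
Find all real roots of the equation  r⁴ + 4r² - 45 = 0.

Let u = r². The equation becomes u² + 4u - 45 = 0.
Factor: (u - 5)(u + 9) = 0, so u = 5 or u = -9.
r² = 5 gives r = ±√(5) ≈ ±2.2361.
r² = -9 < 0 has no real solution.

r = -2.2361 or r = 2.2361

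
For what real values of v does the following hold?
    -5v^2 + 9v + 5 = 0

v = -0.4454 or v = 2.2454

Discriminant: (9)^2 - 4*(-5)*5 = 181.
Quadratic formula: v = (-9 +/- sqrt(181)) / (-10).
So v = 9/10 - sqrt(181)/10 ~= -0.4454 or v = 9/10 + sqrt(181)/10 ~= 2.2454.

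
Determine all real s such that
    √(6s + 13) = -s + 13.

Square both sides: 6s + 13 = (-s + 13)².
Expand and rearrange: s² - 32s + 156 = 0.
Solving gives s = 26 or s = 6.
Check each candidate in the original equation:
  s = 26: √(169) = 13, while -s + 13 = -13 — extraneous.
  s = 6: √(49) = 7, while -s + 13 = 7 — valid.

s = 6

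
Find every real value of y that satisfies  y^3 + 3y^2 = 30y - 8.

y = -7.2749 or y = 0.2749 or y = 4

Rearrange: y^3 + 3y^2 - 30y + 8 = 0.
Possible rational roots are divisors of 8. Testing y = 4 gives 0, so (y - 4) is a factor.
Divide: y^3 + 3y^2 - 30y + 8 = (y - 4)(y^2 + 7y - 2).
Apply the quadratic formula to y^2 + 7y - 2 = 0: y = (-7 +/- sqrt(57))/2, i.e. y ~= 0.2749 or y ~= -7.2749.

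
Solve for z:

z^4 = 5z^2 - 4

z = -2 or z = -1 or z = 1 or z = 2

Let u = z^2. The equation becomes u^2 - 5u + 4 = 0.
Factor: (u - 1)(u - 4) = 0, so u = 1 or u = 4.
z^2 = 1 gives z = +/-1.
z^2 = 4 gives z = +/-2.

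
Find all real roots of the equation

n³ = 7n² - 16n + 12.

n = 2 or n = 3

Rearrange: n³ - 7n² + 16n - 12 = 0.
Possible rational roots are divisors of -12. Testing n = 3 gives 0, so (n - 3) is a factor.
Divide: n³ - 7n² + 16n - 12 = (n - 3)(n² - 4n + 4).
The quadratic has the repeated root n = 2.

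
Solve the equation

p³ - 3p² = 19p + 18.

p = -2 or p = -1.4051 or p = 6.4051

Rearrange: p³ - 3p² - 19p - 18 = 0.
Possible rational roots are divisors of -18. Testing p = -2 gives 0, so (p + 2) is a factor.
Divide: p³ - 3p² - 19p - 18 = (p + 2)(p² - 5p - 9).
Apply the quadratic formula to p² - 5p - 9 = 0: p = (5 ± √61)/2, i.e. p ≈ 6.4051 or p ≈ -1.4051.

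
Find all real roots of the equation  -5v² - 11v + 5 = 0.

Discriminant: (-11)² − 4·(-5)·5 = 221.
Quadratic formula: v = (11 ± √221) / (-10).
So v = -√(221)/10 - 11/10 ≈ -2.5866 or v = -11/10 + √(221)/10 ≈ 0.3866.

v = -2.5866 or v = 0.3866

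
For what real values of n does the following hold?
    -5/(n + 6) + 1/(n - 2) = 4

Multiply both sides by (n + 6)(n - 2):
-5(n - 2) + (n + 6) = 4(n + 6)(n - 2).
Expand and collect terms: 4n^2 + 20n - 64 = 0.
By the quadratic formula, n = (-20 +/- sqrt(1424)) / 8, so n ~= 2.217 or n ~= -7.217.
Neither value makes a denominator zero (n != -6, n != 2), so both are valid.

n = -7.217 or n = 2.217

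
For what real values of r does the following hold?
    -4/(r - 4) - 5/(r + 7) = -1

r = -3.7082 or r = 9.7082

Multiply both sides by (r - 4)(r + 7):
-4(r + 7) - 5(r - 4) = -(r - 4)(r + 7).
Expand and collect terms: -r² + 6r + 36 = 0.
By the quadratic formula, r = (-6 ± √180) / -2, so r ≈ -3.7082 or r ≈ 9.7082.
Neither value makes a denominator zero (r ≠ 4, r ≠ -7), so both are valid.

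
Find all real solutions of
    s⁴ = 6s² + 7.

Let u = s². The equation becomes u² - 6u - 7 = 0.
Factor: (u + 1)(u - 7) = 0, so u = -1 or u = 7.
s² = -1 < 0 has no real solution.
s² = 7 gives s = ±√(7) ≈ ±2.6458.

s = -2.6458 or s = 2.6458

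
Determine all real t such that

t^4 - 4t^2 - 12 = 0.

Let u = t^2. The equation becomes u^2 - 4u - 12 = 0.
Factor: (u - 6)(u + 2) = 0, so u = 6 or u = -2.
t^2 = 6 gives t = +/-sqrt(6) ~= +/-2.4495.
t^2 = -2 < 0 has no real solution.

t = -2.4495 or t = 2.4495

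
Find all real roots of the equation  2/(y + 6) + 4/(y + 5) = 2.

y = -5.7321 or y = -2.2679

Multiply both sides by (y + 6)(y + 5):
2(y + 5) + 4(y + 6) = 2(y + 6)(y + 5).
Expand and collect terms: 2y² + 16y + 26 = 0.
By the quadratic formula, y = (-16 ± √48) / 4, so y ≈ -2.2679 or y ≈ -5.7321.
Neither value makes a denominator zero (y ≠ -6, y ≠ -5), so both are valid.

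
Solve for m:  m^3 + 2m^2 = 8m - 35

Rearrange: m^3 + 2m^2 - 8m + 35 = 0.
Possible rational roots are divisors of 35. Testing m = -5 gives 0, so (m + 5) is a factor.
Divide: m^3 + 2m^2 - 8m + 35 = (m + 5)(m^2 - 3m + 7).
The quadratic m^2 - 3m + 7 has discriminant -19 < 0, so no further real roots.

m = -5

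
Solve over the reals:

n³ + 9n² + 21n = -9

n = -5.4495 or n = -3 or n = -0.5505

Rearrange: n³ + 9n² + 21n + 9 = 0.
Possible rational roots are divisors of 9. Testing n = -3 gives 0, so (n + 3) is a factor.
Divide: n³ + 9n² + 21n + 9 = (n + 3)(n² + 6n + 3).
Apply the quadratic formula to n² + 6n + 3 = 0: n = (-6 ± √24)/2, i.e. n ≈ -0.5505 or n ≈ -5.4495.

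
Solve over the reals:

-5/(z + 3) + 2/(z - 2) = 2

Multiply both sides by (z + 3)(z - 2):
-5(z - 2) + 2(z + 3) = 2(z + 3)(z - 2).
Expand and collect terms: 2z^2 + 5z - 28 = 0.
By the quadratic formula, z = (-5 +/- sqrt(249)) / 4, so z ~= 2.6949 or z ~= -5.1949.
Neither value makes a denominator zero (z != -3, z != 2), so both are valid.

z = -5.1949 or z = 2.6949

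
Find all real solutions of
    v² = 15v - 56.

v = 7 or v = 8

Bring every term to one side: v² - 15v + 56 = 0.
Factor: (v - 8)(v - 7) = 0.
So v = 8 or v = 7.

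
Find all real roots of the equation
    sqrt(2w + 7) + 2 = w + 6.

Isolate the radical: sqrt(2w + 7) = w + 4.
Square both sides: 2w + 7 = (w + 4)^2.
Expand and rearrange: w^2 + 6w + 9 = 0.
This gives the repeated root w = -3.
Check in the original equation:
  w = -3: sqrt(1) = 1, while w + 4 = 1 — valid.

w = -3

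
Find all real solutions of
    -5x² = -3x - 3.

Rearrange to standard form: -5x² + 3x + 3 = 0.
Discriminant: (3)² − 4·(-5)·3 = 69.
Quadratic formula: x = (-3 ± √69) / (-10).
So x = 3/10 - √(69)/10 ≈ -0.5307 or x = 3/10 + √(69)/10 ≈ 1.1307.

x = -0.5307 or x = 1.1307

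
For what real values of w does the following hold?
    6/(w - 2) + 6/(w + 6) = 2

Multiply both sides by (w - 2)(w + 6):
6(w + 6) + 6(w - 2) = 2(w - 2)(w + 6).
Expand and collect terms: 2w^2 - 4w - 48 = 0.
Factor or apply the quadratic formula: w = 6 or w = -4.
Neither value makes a denominator zero (w != 2, w != -6), so both are valid.

w = -4 or w = 6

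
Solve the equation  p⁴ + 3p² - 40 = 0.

p = -2.2361 or p = 2.2361

Let u = p². The equation becomes u² + 3u - 40 = 0.
Factor: (u - 5)(u + 8) = 0, so u = 5 or u = -8.
p² = 5 gives p = ±√(5) ≈ ±2.2361.
p² = -8 < 0 has no real solution.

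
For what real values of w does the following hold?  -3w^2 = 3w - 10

w = -2.393 or w = 1.393

Rearrange to standard form: -3w^2 - 3w + 10 = 0.
Discriminant: (-3)^2 - 4*(-3)*10 = 129.
Quadratic formula: w = (3 +/- sqrt(129)) / (-6).
So w = -sqrt(129)/6 - 1/2 ~= -2.393 or w = -1/2 + sqrt(129)/6 ~= 1.393.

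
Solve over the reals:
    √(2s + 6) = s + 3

Square both sides: 2s + 6 = (s + 3)².
Expand and rearrange: s² + 4s + 3 = 0.
Solving gives s = -1 or s = -3.
Check each candidate in the original equation:
  s = -1: √(4) = 2, while s + 3 = 2 — valid.
  s = -3: √(0) = 0, while s + 3 = 0 — valid.

s = -3 or s = -1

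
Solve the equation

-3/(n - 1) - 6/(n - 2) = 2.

n = -2.886 or n = 1.386

Multiply both sides by (n - 1)(n - 2):
-3(n - 2) - 6(n - 1) = 2(n - 1)(n - 2).
Expand and collect terms: 2n^2 + 3n - 8 = 0.
By the quadratic formula, n = (-3 +/- sqrt(73)) / 4, so n ~= 1.386 or n ~= -2.886.
Neither value makes a denominator zero (n != 1, n != 2), so both are valid.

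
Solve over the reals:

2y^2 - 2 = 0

y = -1 or y = 1

Factor: 2(y + 1)(y - 1) = 0.
So y = -1 or y = 1.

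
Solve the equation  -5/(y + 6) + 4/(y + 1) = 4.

y = -7.0733 or y = -0.1767

Multiply both sides by (y + 6)(y + 1):
-5(y + 1) + 4(y + 6) = 4(y + 6)(y + 1).
Expand and collect terms: 4y² + 29y + 5 = 0.
By the quadratic formula, y = (-29 ± √761) / 8, so y ≈ -0.1767 or y ≈ -7.0733.
Neither value makes a denominator zero (y ≠ -6, y ≠ -1), so both are valid.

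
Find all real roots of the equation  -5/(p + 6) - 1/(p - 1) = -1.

p = -2.1926 or p = 3.1926

Multiply both sides by (p + 6)(p - 1):
-5(p - 1) - (p + 6) = -(p + 6)(p - 1).
Expand and collect terms: -p^2 + p + 7 = 0.
By the quadratic formula, p = (-1 +/- sqrt(29)) / -2, so p ~= -2.1926 or p ~= 3.1926.
Neither value makes a denominator zero (p != -6, p != 1), so both are valid.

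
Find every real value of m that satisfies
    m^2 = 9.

m = -3 or m = 3

Bring every term to one side: m^2 - 9 = 0.
Factor: (m - 3)(m + 3) = 0.
So m = 3 or m = -3.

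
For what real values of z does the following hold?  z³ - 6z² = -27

Rearrange: z³ - 6z² + 27 = 0.
Possible rational roots are divisors of 27. Testing z = 3 gives 0, so (z - 3) is a factor.
Divide: z³ - 6z² + 27 = (z - 3)(z² - 3z - 9).
Apply the quadratic formula to z² - 3z - 9 = 0: z = (3 ± √45)/2, i.e. z ≈ 4.8541 or z ≈ -1.8541.

z = -1.8541 or z = 3 or z = 4.8541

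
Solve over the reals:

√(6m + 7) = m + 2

Square both sides: 6m + 7 = (m + 2)².
Expand and rearrange: m² - 2m - 3 = 0.
Solving gives m = 3 or m = -1.
Check each candidate in the original equation:
  m = 3: √(25) = 5, while m + 2 = 5 — valid.
  m = -1: √(1) = 1, while m + 2 = 1 — valid.

m = -1 or m = 3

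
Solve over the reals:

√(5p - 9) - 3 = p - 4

Isolate the radical: √(5p - 9) = p - 1.
Square both sides: 5p - 9 = (p - 1)².
Expand and rearrange: p² - 7p + 10 = 0.
Solving gives p = 5 or p = 2.
Check each candidate in the original equation:
  p = 5: √(16) = 4, while p - 1 = 4 — valid.
  p = 2: √(1) = 1, while p - 1 = 1 — valid.

p = 2 or p = 5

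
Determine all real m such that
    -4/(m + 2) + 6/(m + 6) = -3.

m = -7.6163 or m = -1.0504

Multiply both sides by (m + 2)(m + 6):
-4(m + 6) + 6(m + 2) = -3(m + 2)(m + 6).
Expand and collect terms: -3m^2 - 26m - 24 = 0.
By the quadratic formula, m = (26 +/- sqrt(388)) / -6, so m ~= -7.6163 or m ~= -1.0504.
Neither value makes a denominator zero (m != -2, m != -6), so both are valid.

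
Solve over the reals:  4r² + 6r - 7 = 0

Discriminant: (6)² − 4·4·(-7) = 148.
Quadratic formula: r = (-6 ± √148) / 8.
So r = -3/4 + √(37)/4 ≈ 0.7707 or r = -√(37)/4 - 3/4 ≈ -2.2707.

r = -2.2707 or r = 0.7707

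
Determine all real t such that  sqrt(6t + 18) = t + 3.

t = -3 or t = 3

Square both sides: 6t + 18 = (t + 3)^2.
Expand and rearrange: t^2 - 9 = 0.
Solving gives t = 3 or t = -3.
Check each candidate in the original equation:
  t = 3: sqrt(36) = 6, while t + 3 = 6 — valid.
  t = -3: sqrt(0) = 0, while t + 3 = 0 — valid.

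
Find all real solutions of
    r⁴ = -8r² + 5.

Let u = r². The equation becomes u² + 8u - 5 = 0.
By the quadratic formula, u = -4 + √(21) or u = -√(21) - 4.
r² = -4 + √(21) gives r = ±√(-4 + √(21)) ≈ ±0.7633.
r² = -√(21) - 4 < 0 has no real solution.

r = -0.7633 or r = 0.7633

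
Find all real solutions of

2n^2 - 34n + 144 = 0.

n = 8 or n = 9

Factor: 2(n - 8)(n - 9) = 0.
So n = 8 or n = 9.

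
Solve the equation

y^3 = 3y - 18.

Rearrange: y^3 - 3y + 18 = 0.
Possible rational roots are divisors of 18. Testing y = -3 gives 0, so (y + 3) is a factor.
Divide: y^3 - 3y + 18 = (y + 3)(y^2 - 3y + 6).
The quadratic y^2 - 3y + 6 has discriminant -15 < 0, so no further real roots.

y = -3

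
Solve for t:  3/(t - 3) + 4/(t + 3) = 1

t = -0.772 or t = 7.772

Multiply both sides by (t - 3)(t + 3):
3(t + 3) + 4(t - 3) = (t - 3)(t + 3).
Expand and collect terms: t² - 7t - 6 = 0.
By the quadratic formula, t = (7 ± √73) / 2, so t ≈ 7.772 or t ≈ -0.772.
Neither value makes a denominator zero (t ≠ 3, t ≠ -3), so both are valid.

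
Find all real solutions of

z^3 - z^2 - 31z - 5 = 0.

Possible rational roots are divisors of -5. Testing z = -5 gives 0, so (z + 5) is a factor.
Divide: z^3 - z^2 - 31z - 5 = (z + 5)(z^2 - 6z - 1).
Apply the quadratic formula to z^2 - 6z - 1 = 0: z = (6 +/- sqrt(40))/2, i.e. z ~= 6.1623 or z ~= -0.1623.

z = -5 or z = -0.1623 or z = 6.1623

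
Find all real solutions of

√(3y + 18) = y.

Square both sides: 3y + 18 = (y)².
Expand and rearrange: y² - 3y - 18 = 0.
Solving gives y = 6 or y = -3.
Check each candidate in the original equation:
  y = 6: √(36) = 6, while y = 6 — valid.
  y = -3: √(9) = 3, while y = -3 — extraneous.

y = 6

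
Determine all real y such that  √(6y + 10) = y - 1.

Square both sides: 6y + 10 = (y - 1)².
Expand and rearrange: y² - 8y - 9 = 0.
Solving gives y = 9 or y = -1.
Check each candidate in the original equation:
  y = 9: √(64) = 8, while y - 1 = 8 — valid.
  y = -1: √(4) = 2, while y - 1 = -2 — extraneous.

y = 9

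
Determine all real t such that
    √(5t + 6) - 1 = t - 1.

t = 6

Isolate the radical: √(5t + 6) = t.
Square both sides: 5t + 6 = (t)².
Expand and rearrange: t² - 5t - 6 = 0.
Solving gives t = 6 or t = -1.
Check each candidate in the original equation:
  t = 6: √(36) = 6, while t = 6 — valid.
  t = -1: √(1) = 1, while t = -1 — extraneous.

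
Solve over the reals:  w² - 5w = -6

w = 2 or w = 3

Bring every term to one side: w² - 5w + 6 = 0.
Factor: (w - 3)(w - 2) = 0.
So w = 3 or w = 2.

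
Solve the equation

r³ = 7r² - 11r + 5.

r = 1 or r = 5

Rearrange: r³ - 7r² + 11r - 5 = 0.
Possible rational roots are divisors of -5. Testing r = 5 gives 0, so (r - 5) is a factor.
Divide: r³ - 7r² + 11r - 5 = (r - 5)(r² - 2r + 1).
The quadratic has the repeated root r = 1.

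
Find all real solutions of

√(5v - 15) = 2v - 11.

Square both sides: 5v - 15 = (2v - 11)².
Expand and rearrange: 4v² - 49v + 136 = 0.
Solving gives v = 8 or v = 4.25.
Check each candidate in the original equation:
  v = 8: √(25) = 5, while 2v - 11 = 5 — valid.
  v = 4.25: √(6.25) = 2.5, while 2v - 11 = -2.5 — extraneous.

v = 8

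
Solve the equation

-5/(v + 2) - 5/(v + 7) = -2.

Multiply both sides by (v + 2)(v + 7):
-5(v + 7) - 5(v + 2) = -2(v + 2)(v + 7).
Expand and collect terms: -2v^2 - 8v + 17 = 0.
By the quadratic formula, v = (8 +/- sqrt(200)) / -4, so v ~= -5.5355 or v ~= 1.5355.
Neither value makes a denominator zero (v != -2, v != -7), so both are valid.

v = -5.5355 or v = 1.5355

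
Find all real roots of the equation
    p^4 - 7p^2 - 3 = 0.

p = -2.7212 or p = 2.7212

Let u = p^2. The equation becomes u^2 - 7u - 3 = 0.
By the quadratic formula, u = 7/2 + sqrt(61)/2 or u = 7/2 - sqrt(61)/2.
p^2 = 7/2 + sqrt(61)/2 gives p = +/-sqrt(7/2 + sqrt(61)/2) ~= +/-2.7212.
p^2 = 7/2 - sqrt(61)/2 < 0 has no real solution.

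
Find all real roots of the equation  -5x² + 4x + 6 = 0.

Discriminant: (4)² − 4·(-5)·6 = 136.
Quadratic formula: x = (-4 ± √136) / (-10).
So x = 2/5 - √(34)/5 ≈ -0.7662 or x = 2/5 + √(34)/5 ≈ 1.5662.

x = -0.7662 or x = 1.5662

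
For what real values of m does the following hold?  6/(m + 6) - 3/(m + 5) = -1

m = -9.6458 or m = -4.3542

Multiply both sides by (m + 6)(m + 5):
6(m + 5) - 3(m + 6) = -(m + 6)(m + 5).
Expand and collect terms: -m^2 - 14m - 42 = 0.
By the quadratic formula, m = (14 +/- sqrt(28)) / -2, so m ~= -9.6458 or m ~= -4.3542.
Neither value makes a denominator zero (m != -6, m != -5), so both are valid.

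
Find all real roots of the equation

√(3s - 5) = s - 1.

Square both sides: 3s - 5 = (s - 1)².
Expand and rearrange: s² - 5s + 6 = 0.
Solving gives s = 3 or s = 2.
Check each candidate in the original equation:
  s = 3: √(4) = 2, while s - 1 = 2 — valid.
  s = 2: √(1) = 1, while s - 1 = 1 — valid.

s = 2 or s = 3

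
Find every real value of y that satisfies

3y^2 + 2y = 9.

y = -2.0972 or y = 1.4305

Rearrange to standard form: 3y^2 + 2y - 9 = 0.
Discriminant: (2)^2 - 4*3*(-9) = 112.
Quadratic formula: y = (-2 +/- sqrt(112)) / 6.
So y = -1/3 + 2*sqrt(7)/3 ~= 1.4305 or y = -2*sqrt(7)/3 - 1/3 ~= -2.0972.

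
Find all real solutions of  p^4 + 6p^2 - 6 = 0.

p = -0.9343 or p = 0.9343

Let u = p^2. The equation becomes u^2 + 6u - 6 = 0.
By the quadratic formula, u = -3 + sqrt(15) or u = -sqrt(15) - 3.
p^2 = -3 + sqrt(15) gives p = +/-sqrt(-3 + sqrt(15)) ~= +/-0.9343.
p^2 = -sqrt(15) - 3 < 0 has no real solution.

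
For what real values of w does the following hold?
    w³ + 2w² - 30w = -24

w = -6.873 or w = 0.873 or w = 4

Rearrange: w³ + 2w² - 30w + 24 = 0.
Possible rational roots are divisors of 24. Testing w = 4 gives 0, so (w - 4) is a factor.
Divide: w³ + 2w² - 30w + 24 = (w - 4)(w² + 6w - 6).
Apply the quadratic formula to w² + 6w - 6 = 0: w = (-6 ± √60)/2, i.e. w ≈ 0.873 or w ≈ -6.873.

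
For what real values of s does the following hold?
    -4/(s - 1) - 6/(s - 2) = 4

s = -1 or s = 1.5

Multiply both sides by (s - 1)(s - 2):
-4(s - 2) - 6(s - 1) = 4(s - 1)(s - 2).
Expand and collect terms: 4s^2 - 2s - 6 = 0.
Factor or apply the quadratic formula: s = 1.5 or s = -1.
Neither value makes a denominator zero (s != 1, s != 2), so both are valid.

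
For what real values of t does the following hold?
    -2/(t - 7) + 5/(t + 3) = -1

t = -7.3899 or t = 8.3899

Multiply both sides by (t - 7)(t + 3):
-2(t + 3) + 5(t - 7) = -(t - 7)(t + 3).
Expand and collect terms: -t² + t + 62 = 0.
By the quadratic formula, t = (-1 ± √249) / -2, so t ≈ -7.3899 or t ≈ 8.3899.
Neither value makes a denominator zero (t ≠ 7, t ≠ -3), so both are valid.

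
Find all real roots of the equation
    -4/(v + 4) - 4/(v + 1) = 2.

Multiply both sides by (v + 4)(v + 1):
-4(v + 1) - 4(v + 4) = 2(v + 4)(v + 1).
Expand and collect terms: 2v^2 + 18v + 28 = 0.
Factor or apply the quadratic formula: v = -2 or v = -7.
Neither value makes a denominator zero (v != -4, v != -1), so both are valid.

v = -7 or v = -2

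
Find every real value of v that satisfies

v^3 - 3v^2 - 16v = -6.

Rearrange: v^3 - 3v^2 - 16v + 6 = 0.
Possible rational roots are divisors of 6. Testing v = -3 gives 0, so (v + 3) is a factor.
Divide: v^3 - 3v^2 - 16v + 6 = (v + 3)(v^2 - 6v + 2).
Apply the quadratic formula to v^2 - 6v + 2 = 0: v = (6 +/- sqrt(28))/2, i.e. v ~= 5.6458 or v ~= 0.3542.

v = -3 or v = 0.3542 or v = 5.6458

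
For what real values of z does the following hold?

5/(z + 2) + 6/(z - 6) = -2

z = -5.3935 or z = 3.8935

Multiply both sides by (z + 2)(z - 6):
5(z - 6) + 6(z + 2) = -2(z + 2)(z - 6).
Expand and collect terms: -2z^2 - 3z + 42 = 0.
By the quadratic formula, z = (3 +/- sqrt(345)) / -4, so z ~= -5.3935 or z ~= 3.8935.
Neither value makes a denominator zero (z != -2, z != 6), so both are valid.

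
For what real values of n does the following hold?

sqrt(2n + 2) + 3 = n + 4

n = -1 or n = 1

Isolate the radical: sqrt(2n + 2) = n + 1.
Square both sides: 2n + 2 = (n + 1)^2.
Expand and rearrange: n^2 - 1 = 0.
Solving gives n = 1 or n = -1.
Check each candidate in the original equation:
  n = 1: sqrt(4) = 2, while n + 1 = 2 — valid.
  n = -1: sqrt(0) = 0, while n + 1 = 0 — valid.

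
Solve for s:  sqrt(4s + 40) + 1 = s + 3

s = 6

Isolate the radical: sqrt(4s + 40) = s + 2.
Square both sides: 4s + 40 = (s + 2)^2.
Expand and rearrange: s^2 - 36 = 0.
Solving gives s = 6 or s = -6.
Check each candidate in the original equation:
  s = 6: sqrt(64) = 8, while s + 2 = 8 — valid.
  s = -6: sqrt(16) = 4, while s + 2 = -4 — extraneous.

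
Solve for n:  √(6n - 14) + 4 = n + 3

n = 3 or n = 5

Isolate the radical: √(6n - 14) = n - 1.
Square both sides: 6n - 14 = (n - 1)².
Expand and rearrange: n² - 8n + 15 = 0.
Solving gives n = 5 or n = 3.
Check each candidate in the original equation:
  n = 5: √(16) = 4, while n - 1 = 4 — valid.
  n = 3: √(4) = 2, while n - 1 = 2 — valid.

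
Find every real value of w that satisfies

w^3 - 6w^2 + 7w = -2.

w = -0.2361 or w = 2 or w = 4.2361

Rearrange: w^3 - 6w^2 + 7w + 2 = 0.
Possible rational roots are divisors of 2. Testing w = 2 gives 0, so (w - 2) is a factor.
Divide: w^3 - 6w^2 + 7w + 2 = (w - 2)(w^2 - 4w - 1).
Apply the quadratic formula to w^2 - 4w - 1 = 0: w = (4 +/- sqrt(20))/2, i.e. w ~= 4.2361 or w ~= -0.2361.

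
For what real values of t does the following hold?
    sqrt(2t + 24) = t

t = 6

Square both sides: 2t + 24 = (t)^2.
Expand and rearrange: t^2 - 2t - 24 = 0.
Solving gives t = 6 or t = -4.
Check each candidate in the original equation:
  t = 6: sqrt(36) = 6, while t = 6 — valid.
  t = -4: sqrt(16) = 4, while t = -4 — extraneous.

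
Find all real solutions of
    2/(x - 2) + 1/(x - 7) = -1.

x = -0.3166 or x = 6.3166

Multiply both sides by (x - 2)(x - 7):
2(x - 7) + (x - 2) = -(x - 2)(x - 7).
Expand and collect terms: -x² + 6x + 2 = 0.
By the quadratic formula, x = (-6 ± √44) / -2, so x ≈ -0.3166 or x ≈ 6.3166.
Neither value makes a denominator zero (x ≠ 2, x ≠ 7), so both are valid.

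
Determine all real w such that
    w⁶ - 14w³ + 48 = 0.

w = 1.8171 or w = 2

Let u = w³. The equation becomes u² - 14u + 48 = 0.
Factor: (u - 6)(u - 8) = 0, so u = 6 or u = 8.
w³ = 6 gives w = ∛(6) ≈ 1.8171.
w³ = 8 gives w = 2.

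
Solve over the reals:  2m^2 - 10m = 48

m = -3 or m = 8

Bring every term to one side: 2m^2 - 10m - 48 = 0.
Factor: 2(m - 8)(m + 3) = 0.
So m = 8 or m = -3.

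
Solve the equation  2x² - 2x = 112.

Bring every term to one side: 2x² - 2x - 112 = 0.
Factor: 2(x - 8)(x + 7) = 0.
So x = 8 or x = -7.

x = -7 or x = 8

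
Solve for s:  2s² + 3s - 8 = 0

s = -2.886 or s = 1.386

Discriminant: (3)² − 4·2·(-8) = 73.
Quadratic formula: s = (-3 ± √73) / 4.
So s = -3/4 + √(73)/4 ≈ 1.386 or s = -√(73)/4 - 3/4 ≈ -2.886.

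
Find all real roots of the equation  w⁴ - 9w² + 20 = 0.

Let u = w². The equation becomes u² - 9u + 20 = 0.
Factor: (u - 5)(u - 4) = 0, so u = 5 or u = 4.
w² = 5 gives w = ±√(5) ≈ ±2.2361.
w² = 4 gives w = ±2.

w = -2.2361 or w = -2 or w = 2 or w = 2.2361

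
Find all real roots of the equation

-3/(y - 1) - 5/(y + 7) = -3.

y = -5.554 or y = 2.2206

Multiply both sides by (y - 1)(y + 7):
-3(y + 7) - 5(y - 1) = -3(y - 1)(y + 7).
Expand and collect terms: -3y^2 - 10y + 37 = 0.
By the quadratic formula, y = (10 +/- sqrt(544)) / -6, so y ~= -5.554 or y ~= 2.2206.
Neither value makes a denominator zero (y != 1, y != -7), so both are valid.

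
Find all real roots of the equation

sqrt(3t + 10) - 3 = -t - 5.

t = -3

Isolate the radical: sqrt(3t + 10) = -t - 2.
Square both sides: 3t + 10 = (-t - 2)^2.
Expand and rearrange: t^2 + t - 6 = 0.
Solving gives t = 2 or t = -3.
Check each candidate in the original equation:
  t = 2: sqrt(16) = 4, while -t - 2 = -4 — extraneous.
  t = -3: sqrt(1) = 1, while -t - 2 = 1 — valid.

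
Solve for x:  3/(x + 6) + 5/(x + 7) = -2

x = -10.6794 or x = -6.3206

Multiply both sides by (x + 6)(x + 7):
3(x + 7) + 5(x + 6) = -2(x + 6)(x + 7).
Expand and collect terms: -2x² - 34x - 135 = 0.
By the quadratic formula, x = (34 ± √76) / -4, so x ≈ -10.6794 or x ≈ -6.3206.
Neither value makes a denominator zero (x ≠ -6, x ≠ -7), so both are valid.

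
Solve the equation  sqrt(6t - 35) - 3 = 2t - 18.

t = 10

Isolate the radical: sqrt(6t - 35) = 2t - 15.
Square both sides: 6t - 35 = (2t - 15)^2.
Expand and rearrange: 4t^2 - 66t + 260 = 0.
Solving gives t = 10 or t = 6.5.
Check each candidate in the original equation:
  t = 10: sqrt(25) = 5, while 2t - 15 = 5 — valid.
  t = 6.5: sqrt(4) = 2, while 2t - 15 = -2 — extraneous.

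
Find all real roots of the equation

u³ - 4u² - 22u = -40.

Rearrange: u³ - 4u² - 22u + 40 = 0.
Possible rational roots are divisors of 40. Testing u = -4 gives 0, so (u + 4) is a factor.
Divide: u³ - 4u² - 22u + 40 = (u + 4)(u² - 8u + 10).
Apply the quadratic formula to u² - 8u + 10 = 0: u = (8 ± √24)/2, i.e. u ≈ 6.4495 or u ≈ 1.5505.

u = -4 or u = 1.5505 or u = 6.4495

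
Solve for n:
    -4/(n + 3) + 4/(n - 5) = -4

n = -1.8284 or n = 3.8284

Multiply both sides by (n + 3)(n - 5):
-4(n - 5) + 4(n + 3) = -4(n + 3)(n - 5).
Expand and collect terms: -4n^2 + 8n + 28 = 0.
By the quadratic formula, n = (-8 +/- sqrt(512)) / -8, so n ~= -1.8284 or n ~= 3.8284.
Neither value makes a denominator zero (n != -3, n != 5), so both are valid.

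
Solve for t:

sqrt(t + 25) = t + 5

t = 0

Square both sides: t + 25 = (t + 5)^2.
Expand and rearrange: t^2 + 9t = 0.
Solving gives t = 0 or t = -9.
Check each candidate in the original equation:
  t = 0: sqrt(25) = 5, while t + 5 = 5 — valid.
  t = -9: sqrt(16) = 4, while t + 5 = -4 — extraneous.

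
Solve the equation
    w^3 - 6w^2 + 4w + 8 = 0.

w = -0.8284 or w = 2 or w = 4.8284

Possible rational roots are divisors of 8. Testing w = 2 gives 0, so (w - 2) is a factor.
Divide: w^3 - 6w^2 + 4w + 8 = (w - 2)(w^2 - 4w - 4).
Apply the quadratic formula to w^2 - 4w - 4 = 0: w = (4 +/- sqrt(32))/2, i.e. w ~= 4.8284 or w ~= -0.8284.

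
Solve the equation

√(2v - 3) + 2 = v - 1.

Isolate the radical: √(2v - 3) = v - 3.
Square both sides: 2v - 3 = (v - 3)².
Expand and rearrange: v² - 8v + 12 = 0.
Solving gives v = 6 or v = 2.
Check each candidate in the original equation:
  v = 6: √(9) = 3, while v - 3 = 3 — valid.
  v = 2: √(1) = 1, while v - 3 = -1 — extraneous.

v = 6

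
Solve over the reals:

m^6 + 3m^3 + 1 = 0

m = -1.3782 or m = -0.7256

Let u = m^3. The equation becomes u^2 + 3u + 1 = 0.
By the quadratic formula, u = -3/2 + sqrt(5)/2 or u = -3/2 - sqrt(5)/2.
m^3 = -3/2 + sqrt(5)/2 gives m = -(3/2 - sqrt(5)/2)^(1/3) ~= -0.7256.
m^3 = -3/2 - sqrt(5)/2 gives m = -(sqrt(5)/2 + 3/2)^(1/3) ~= -1.3782.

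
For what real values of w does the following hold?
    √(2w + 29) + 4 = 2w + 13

w = -2

Isolate the radical: √(2w + 29) = 2w + 9.
Square both sides: 2w + 29 = (2w + 9)².
Expand and rearrange: 4w² + 34w + 52 = 0.
Solving gives w = -2 or w = -6.5.
Check each candidate in the original equation:
  w = -2: √(25) = 5, while 2w + 9 = 5 — valid.
  w = -6.5: √(16) = 4, while 2w + 9 = -4 — extraneous.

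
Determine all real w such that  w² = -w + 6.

Bring every term to one side: w² + w - 6 = 0.
Factor: (w - 2)(w + 3) = 0.
So w = 2 or w = -3.

w = -3 or w = 2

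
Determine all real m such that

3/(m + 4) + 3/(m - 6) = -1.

m = -7.831 or m = 3.831

Multiply both sides by (m + 4)(m - 6):
3(m - 6) + 3(m + 4) = -(m + 4)(m - 6).
Expand and collect terms: -m^2 - 4m + 30 = 0.
By the quadratic formula, m = (4 +/- sqrt(136)) / -2, so m ~= -7.831 or m ~= 3.831.
Neither value makes a denominator zero (m != -4, m != 6), so both are valid.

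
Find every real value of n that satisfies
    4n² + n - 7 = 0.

Discriminant: (1)² − 4·4·(-7) = 113.
Quadratic formula: n = (-1 ± √113) / 8.
So n = -1/8 + √(113)/8 ≈ 1.2038 or n = -√(113)/8 - 1/8 ≈ -1.4538.

n = -1.4538 or n = 1.2038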